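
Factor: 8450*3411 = 28822950= 2^1*3^2*5^2*13^2*379^1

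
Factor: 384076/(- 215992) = -2^( -1)*7^(  -  1)*11^1*19^(-1 )*43^1 = -  473/266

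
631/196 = 3 + 43/196 = 3.22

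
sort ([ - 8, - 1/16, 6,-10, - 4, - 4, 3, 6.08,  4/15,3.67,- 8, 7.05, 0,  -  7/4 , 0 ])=[-10, - 8,  -  8 , - 4, - 4,-7/4,  -  1/16, 0,0, 4/15,  3, 3.67, 6 , 6.08, 7.05 ]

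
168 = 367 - 199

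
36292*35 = 1270220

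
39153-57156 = - 18003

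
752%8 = 0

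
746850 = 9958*75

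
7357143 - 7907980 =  - 550837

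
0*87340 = 0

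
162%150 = 12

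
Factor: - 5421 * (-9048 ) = 49049208 = 2^3*3^2*13^2*29^1*139^1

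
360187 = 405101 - 44914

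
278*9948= 2765544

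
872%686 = 186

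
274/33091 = 274/33091 = 0.01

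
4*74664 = 298656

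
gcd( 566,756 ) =2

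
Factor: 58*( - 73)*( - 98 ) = 2^2*7^2  *  29^1* 73^1 = 414932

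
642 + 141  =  783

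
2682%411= 216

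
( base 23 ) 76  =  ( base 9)205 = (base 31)5C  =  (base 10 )167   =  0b10100111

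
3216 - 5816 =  - 2600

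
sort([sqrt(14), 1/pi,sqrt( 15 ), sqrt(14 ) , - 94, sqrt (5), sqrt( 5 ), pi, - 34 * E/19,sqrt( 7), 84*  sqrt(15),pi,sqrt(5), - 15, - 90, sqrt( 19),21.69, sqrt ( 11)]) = [ - 94,  -  90, - 15, - 34 * E/19, 1/pi,sqrt( 5 ), sqrt ( 5), sqrt(5), sqrt( 7), pi, pi , sqrt(11), sqrt(14 ), sqrt( 14 ), sqrt( 15 ) , sqrt( 19),21.69, 84* sqrt ( 15 )]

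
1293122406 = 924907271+368215135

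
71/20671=71/20671 = 0.00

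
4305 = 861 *5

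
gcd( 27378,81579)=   3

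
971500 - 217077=754423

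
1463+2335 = 3798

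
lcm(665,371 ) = 35245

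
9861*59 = 581799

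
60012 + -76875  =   - 16863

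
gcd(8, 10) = 2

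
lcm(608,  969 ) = 31008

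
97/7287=97/7287=0.01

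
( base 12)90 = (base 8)154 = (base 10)108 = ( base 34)36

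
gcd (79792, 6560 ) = 16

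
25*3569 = 89225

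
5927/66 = 5927/66 = 89.80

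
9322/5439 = 9322/5439=1.71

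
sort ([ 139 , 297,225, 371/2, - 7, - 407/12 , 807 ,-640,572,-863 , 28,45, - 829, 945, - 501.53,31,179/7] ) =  [ - 863, - 829, - 640, - 501.53 ,  -  407/12,  -  7, 179/7, 28 , 31, 45, 139,371/2,  225,297,572,807,945]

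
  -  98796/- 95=1039 + 91/95 = 1039.96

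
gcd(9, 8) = 1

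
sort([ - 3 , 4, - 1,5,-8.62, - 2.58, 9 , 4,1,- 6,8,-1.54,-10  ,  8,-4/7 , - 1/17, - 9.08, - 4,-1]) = [ - 10,  -  9.08,  -  8.62, - 6,-4, - 3, - 2.58,-1.54,-1, - 1, - 4/7, - 1/17,1,  4, 4,5, 8, 8 , 9 ]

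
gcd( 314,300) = 2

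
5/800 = 1/160 = 0.01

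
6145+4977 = 11122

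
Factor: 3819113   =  101^1*37813^1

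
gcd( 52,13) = 13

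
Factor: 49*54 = 2646 = 2^1*3^3*7^2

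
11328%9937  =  1391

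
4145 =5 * 829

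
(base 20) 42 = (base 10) 82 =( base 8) 122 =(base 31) 2K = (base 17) 4E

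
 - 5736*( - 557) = 3194952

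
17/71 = 17/71 = 0.24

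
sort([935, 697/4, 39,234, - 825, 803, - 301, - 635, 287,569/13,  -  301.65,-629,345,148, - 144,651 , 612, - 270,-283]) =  [ - 825,  -  635, - 629, - 301.65,- 301, - 283,-270, - 144 , 39,569/13,148,697/4,234,287,  345,612, 651,803,  935 ]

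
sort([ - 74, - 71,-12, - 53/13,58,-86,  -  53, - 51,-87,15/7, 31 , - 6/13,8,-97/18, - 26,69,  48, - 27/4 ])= [ - 87, - 86, - 74,  -  71, - 53,-51, - 26, -12 , - 27/4, - 97/18, - 53/13, - 6/13, 15/7,8, 31,48,58,69] 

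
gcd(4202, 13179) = 191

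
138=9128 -8990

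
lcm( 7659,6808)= 61272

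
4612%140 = 132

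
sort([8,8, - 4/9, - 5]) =[ - 5, -4/9, 8, 8 ] 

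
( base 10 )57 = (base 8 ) 71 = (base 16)39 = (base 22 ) 2D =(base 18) 33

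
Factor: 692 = 2^2*173^1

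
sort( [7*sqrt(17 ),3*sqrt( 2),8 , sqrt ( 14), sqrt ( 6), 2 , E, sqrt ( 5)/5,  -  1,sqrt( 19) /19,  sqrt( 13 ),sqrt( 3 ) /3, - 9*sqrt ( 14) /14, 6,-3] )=[ - 3, - 9*sqrt(14) /14, - 1,sqrt(19)/19,sqrt( 5)/5, sqrt(3 )/3,2 , sqrt(6),E,sqrt(13), sqrt(14 ) , 3*sqrt( 2),6, 8, 7*sqrt( 17) ] 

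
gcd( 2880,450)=90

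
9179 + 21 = 9200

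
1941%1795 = 146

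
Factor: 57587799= 3^1*37^1 * 518809^1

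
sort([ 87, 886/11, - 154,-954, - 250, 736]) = [  -  954, - 250, - 154,886/11,87, 736]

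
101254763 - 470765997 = -369511234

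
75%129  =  75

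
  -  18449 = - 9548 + -8901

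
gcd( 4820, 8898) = 2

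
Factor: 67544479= 593^1 * 113903^1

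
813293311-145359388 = 667933923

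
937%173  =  72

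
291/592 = 291/592 = 0.49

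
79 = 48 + 31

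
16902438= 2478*6821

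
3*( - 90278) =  - 270834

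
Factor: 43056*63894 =2751020064 = 2^5*3^3*13^1*23^2 * 463^1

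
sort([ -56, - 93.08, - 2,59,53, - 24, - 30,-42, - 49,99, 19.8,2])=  [ - 93.08, - 56,- 49, - 42, - 30,-24, - 2,2,19.8,53,59,99 ] 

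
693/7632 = 77/848 = 0.09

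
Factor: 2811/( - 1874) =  - 3/2  =  - 2^(-1 )*3^1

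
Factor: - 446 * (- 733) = 2^1*223^1*733^1 = 326918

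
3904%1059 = 727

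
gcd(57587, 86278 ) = 1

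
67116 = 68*987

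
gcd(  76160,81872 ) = 1904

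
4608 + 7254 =11862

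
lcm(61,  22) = 1342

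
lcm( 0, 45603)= 0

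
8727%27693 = 8727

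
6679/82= 81 +37/82 = 81.45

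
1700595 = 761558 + 939037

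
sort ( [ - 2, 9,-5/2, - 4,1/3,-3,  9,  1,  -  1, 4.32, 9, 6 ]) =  [ - 4, - 3 , - 5/2, - 2, - 1,1/3, 1,4.32, 6,9,9,  9]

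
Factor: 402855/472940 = 753/884= 2^( - 2) * 3^1*13^(-1 )*17^(  -  1) * 251^1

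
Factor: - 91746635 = - 5^1*18349327^1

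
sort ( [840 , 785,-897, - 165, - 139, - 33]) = [ - 897, - 165 ,  -  139,  -  33, 785, 840 ] 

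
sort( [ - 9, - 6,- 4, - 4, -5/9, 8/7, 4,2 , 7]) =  [  -  9, - 6,  -  4, - 4, - 5/9,8/7 , 2, 4,7 ] 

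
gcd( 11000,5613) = 1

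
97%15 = 7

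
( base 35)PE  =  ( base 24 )1D1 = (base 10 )889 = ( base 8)1571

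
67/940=67/940 =0.07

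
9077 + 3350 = 12427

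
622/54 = 11 + 14/27=11.52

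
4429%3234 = 1195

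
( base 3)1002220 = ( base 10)807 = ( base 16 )327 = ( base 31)Q1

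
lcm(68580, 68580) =68580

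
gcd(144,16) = 16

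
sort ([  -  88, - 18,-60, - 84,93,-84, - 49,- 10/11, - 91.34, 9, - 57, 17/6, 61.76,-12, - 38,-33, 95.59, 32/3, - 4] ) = [-91.34,  -  88, - 84, - 84, - 60,  -  57,-49,-38,-33,-18, - 12, -4, - 10/11, 17/6, 9,32/3,61.76,93, 95.59] 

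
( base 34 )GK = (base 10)564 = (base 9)686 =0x234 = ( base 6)2340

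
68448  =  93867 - 25419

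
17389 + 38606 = 55995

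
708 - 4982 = -4274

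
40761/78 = 13587/26 = 522.58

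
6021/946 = 6021/946 =6.36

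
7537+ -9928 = -2391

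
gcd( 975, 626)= 1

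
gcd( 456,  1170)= 6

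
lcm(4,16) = 16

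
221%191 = 30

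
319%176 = 143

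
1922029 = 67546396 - 65624367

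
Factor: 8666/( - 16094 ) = - 7^1 * 13^(  -  1) = - 7/13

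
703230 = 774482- 71252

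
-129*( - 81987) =10576323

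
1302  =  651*2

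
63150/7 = 9021+ 3/7 = 9021.43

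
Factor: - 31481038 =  - 2^1*857^1*18367^1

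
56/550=28/275 = 0.10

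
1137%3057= 1137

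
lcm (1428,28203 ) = 112812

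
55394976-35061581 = 20333395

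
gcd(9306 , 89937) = 9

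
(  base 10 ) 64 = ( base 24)2G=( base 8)100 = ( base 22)2k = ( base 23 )2i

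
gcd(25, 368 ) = 1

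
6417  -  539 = 5878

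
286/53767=286/53767 = 0.01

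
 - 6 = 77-83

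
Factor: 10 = 2^1*5^1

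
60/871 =60/871  =  0.07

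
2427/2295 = 1+44/765 = 1.06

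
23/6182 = 23/6182 = 0.00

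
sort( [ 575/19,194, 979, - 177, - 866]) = [ - 866, - 177,  575/19, 194 , 979] 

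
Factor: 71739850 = 2^1*5^2*7^1  *  13^1  *  15767^1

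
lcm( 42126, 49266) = 2906694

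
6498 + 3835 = 10333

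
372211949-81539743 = 290672206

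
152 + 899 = 1051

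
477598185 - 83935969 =393662216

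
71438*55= 3929090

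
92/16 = 5 + 3/4 =5.75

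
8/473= 8/473 = 0.02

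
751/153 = 751/153 = 4.91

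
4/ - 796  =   - 1/199 = - 0.01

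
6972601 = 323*21587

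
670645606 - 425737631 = 244907975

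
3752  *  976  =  3661952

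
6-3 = 3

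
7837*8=62696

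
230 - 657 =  - 427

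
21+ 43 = 64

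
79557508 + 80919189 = 160476697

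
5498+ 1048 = 6546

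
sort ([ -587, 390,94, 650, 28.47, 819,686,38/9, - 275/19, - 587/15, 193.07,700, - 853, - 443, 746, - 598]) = [ -853,-598, - 587, - 443,  -  587/15, - 275/19,38/9,  28.47,94,193.07, 390, 650,686, 700, 746 , 819 ] 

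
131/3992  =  131/3992=0.03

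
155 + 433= 588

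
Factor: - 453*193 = -87429=-3^1*151^1* 193^1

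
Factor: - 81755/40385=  - 83/41= - 41^( - 1 ) * 83^1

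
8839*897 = 7928583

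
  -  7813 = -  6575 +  - 1238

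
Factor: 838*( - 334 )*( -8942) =2502794264 = 2^3*17^1*167^1 * 263^1*419^1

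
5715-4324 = 1391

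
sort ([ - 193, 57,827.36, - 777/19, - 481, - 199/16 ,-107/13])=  [-481,-193,-777/19, - 199/16,- 107/13,  57, 827.36] 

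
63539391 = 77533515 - 13994124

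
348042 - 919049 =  - 571007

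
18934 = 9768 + 9166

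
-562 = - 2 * 281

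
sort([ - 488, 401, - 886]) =[  -  886,  -  488,401]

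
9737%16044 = 9737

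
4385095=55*79729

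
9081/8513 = 9081/8513 =1.07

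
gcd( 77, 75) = 1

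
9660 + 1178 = 10838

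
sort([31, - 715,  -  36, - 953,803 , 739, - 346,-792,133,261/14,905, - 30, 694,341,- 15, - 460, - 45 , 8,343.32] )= [ - 953, - 792 ,-715, - 460, - 346, - 45, - 36, - 30, - 15,8, 261/14, 31,133, 341, 343.32,694,739,803, 905]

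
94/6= 47/3 = 15.67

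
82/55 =82/55= 1.49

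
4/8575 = 4/8575  =  0.00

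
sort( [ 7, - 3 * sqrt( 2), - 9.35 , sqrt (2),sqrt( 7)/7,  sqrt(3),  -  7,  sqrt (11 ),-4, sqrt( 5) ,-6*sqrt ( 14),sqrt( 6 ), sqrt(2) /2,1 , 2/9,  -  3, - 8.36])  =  [-6*sqrt( 14),-9.35,-8.36, - 7,  -  3*sqrt ( 2 ), - 4, - 3,2/9,sqrt( 7)/7,  sqrt(2)/2,1,sqrt(2), sqrt(3),  sqrt( 5), sqrt (6), sqrt( 11),  7 ]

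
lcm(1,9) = 9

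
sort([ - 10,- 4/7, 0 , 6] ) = [ - 10, - 4/7, 0,6 ] 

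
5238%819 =324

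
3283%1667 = 1616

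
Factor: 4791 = 3^1*1597^1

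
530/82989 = 530/82989 = 0.01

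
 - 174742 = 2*( - 87371 ) 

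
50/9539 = 50/9539 = 0.01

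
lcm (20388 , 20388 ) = 20388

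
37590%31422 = 6168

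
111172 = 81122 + 30050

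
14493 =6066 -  - 8427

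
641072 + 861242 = 1502314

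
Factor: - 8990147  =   - 8990147^1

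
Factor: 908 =2^2*227^1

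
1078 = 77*14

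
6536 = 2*3268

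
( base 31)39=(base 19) 57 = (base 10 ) 102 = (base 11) 93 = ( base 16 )66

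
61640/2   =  30820 = 30820.00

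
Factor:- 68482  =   -2^1*97^1*353^1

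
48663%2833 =502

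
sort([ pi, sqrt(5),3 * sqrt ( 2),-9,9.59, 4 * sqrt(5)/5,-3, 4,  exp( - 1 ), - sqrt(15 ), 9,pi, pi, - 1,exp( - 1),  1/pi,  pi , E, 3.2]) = [  -  9, - sqrt(15), - 3,-1, 1/pi,exp(  -  1) , exp( - 1), 4 *sqrt( 5 ) /5,sqrt(5), E,pi, pi,pi, pi, 3.2,4,3*sqrt(2 ), 9, 9.59] 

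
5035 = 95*53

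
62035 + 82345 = 144380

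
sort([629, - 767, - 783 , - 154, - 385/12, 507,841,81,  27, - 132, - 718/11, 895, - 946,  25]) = [ - 946, - 783,-767, - 154 ,-132 , - 718/11, - 385/12,  25,27 , 81 , 507, 629, 841,  895 ] 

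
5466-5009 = 457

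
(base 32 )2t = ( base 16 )5D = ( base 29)36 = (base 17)58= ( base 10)93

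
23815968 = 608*39171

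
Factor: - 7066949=-1307^1*5407^1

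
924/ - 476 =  - 2 + 1/17 = - 1.94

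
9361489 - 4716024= 4645465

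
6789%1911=1056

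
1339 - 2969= - 1630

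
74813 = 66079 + 8734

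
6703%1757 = 1432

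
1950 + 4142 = 6092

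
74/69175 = 74/69175 = 0.00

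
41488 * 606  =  25141728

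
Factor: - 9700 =- 2^2*5^2*97^1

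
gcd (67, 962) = 1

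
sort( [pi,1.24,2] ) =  [ 1.24, 2, pi ]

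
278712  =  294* 948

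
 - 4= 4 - 8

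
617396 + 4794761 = 5412157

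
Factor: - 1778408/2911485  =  -2^3*3^( - 1)*5^( - 1)*31^1*67^( - 1 )*71^1*101^1*2897^( - 1)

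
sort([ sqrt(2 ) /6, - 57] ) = [-57,sqrt(2 ) /6 ] 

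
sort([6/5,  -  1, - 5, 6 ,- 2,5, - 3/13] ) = [ - 5,-2, - 1, - 3/13 , 6/5,5,6 ] 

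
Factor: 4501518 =2^1 * 3^1*7^1*19^1*5641^1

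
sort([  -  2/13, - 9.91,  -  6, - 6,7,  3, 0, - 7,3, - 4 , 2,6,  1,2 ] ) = [-9.91, - 7, - 6, - 6, - 4 , - 2/13, 0,1,2,2,3,  3,  6, 7 ]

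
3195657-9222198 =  - 6026541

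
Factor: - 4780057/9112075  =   - 5^ (  -  2 )*7^( - 1)*2081^1 * 2297^1*52069^(-1)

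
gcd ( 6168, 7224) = 24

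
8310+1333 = 9643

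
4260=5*852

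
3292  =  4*823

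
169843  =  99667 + 70176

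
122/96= 1+13/48  =  1.27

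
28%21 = 7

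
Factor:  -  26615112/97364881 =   -  2^3*3^1 * 31^1*83^1*431^1 * 97364881^(- 1 ) 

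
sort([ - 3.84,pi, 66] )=[-3.84 , pi,66]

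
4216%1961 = 294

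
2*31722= 63444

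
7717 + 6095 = 13812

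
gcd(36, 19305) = 9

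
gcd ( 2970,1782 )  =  594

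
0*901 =0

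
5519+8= 5527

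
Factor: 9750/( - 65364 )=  - 2^ ( - 1)*5^3*419^( - 1) = - 125/838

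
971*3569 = 3465499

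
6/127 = 6/127 =0.05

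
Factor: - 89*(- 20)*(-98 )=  -174440 = - 2^3*5^1*7^2*89^1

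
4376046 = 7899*554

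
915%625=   290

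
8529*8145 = 69468705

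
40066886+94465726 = 134532612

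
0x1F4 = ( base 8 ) 764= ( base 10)500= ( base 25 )k0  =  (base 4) 13310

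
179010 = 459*390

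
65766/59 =1114 + 40/59 = 1114.68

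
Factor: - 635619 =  - 3^1*211873^1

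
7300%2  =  0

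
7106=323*22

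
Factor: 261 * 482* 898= 112970196 = 2^2*3^2* 29^1 * 241^1*449^1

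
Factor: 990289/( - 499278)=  - 2^( - 1)  *3^( - 1) *13^ ( - 1 )*37^ ( - 1)*173^( - 1 )*990289^1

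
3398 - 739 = 2659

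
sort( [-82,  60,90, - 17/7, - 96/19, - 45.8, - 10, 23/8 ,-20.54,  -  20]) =[ -82,- 45.8, - 20.54, - 20, - 10 , - 96/19 , - 17/7 , 23/8,  60,90 ]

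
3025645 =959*3155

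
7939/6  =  7939/6 = 1323.17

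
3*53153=159459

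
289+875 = 1164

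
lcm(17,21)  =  357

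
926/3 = 926/3 = 308.67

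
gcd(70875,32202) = 9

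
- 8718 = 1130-9848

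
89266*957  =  85427562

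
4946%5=1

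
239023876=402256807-163232931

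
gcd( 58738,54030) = 2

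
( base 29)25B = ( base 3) 2112002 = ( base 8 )3456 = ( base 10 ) 1838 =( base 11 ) 1421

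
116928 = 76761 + 40167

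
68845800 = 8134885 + 60710915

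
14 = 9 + 5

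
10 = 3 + 7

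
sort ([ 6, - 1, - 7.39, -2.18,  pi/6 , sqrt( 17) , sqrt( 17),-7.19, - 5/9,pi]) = [ -7.39,-7.19, -2.18, - 1,-5/9, pi/6 , pi,  sqrt(  17), sqrt(17), 6]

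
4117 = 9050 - 4933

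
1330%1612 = 1330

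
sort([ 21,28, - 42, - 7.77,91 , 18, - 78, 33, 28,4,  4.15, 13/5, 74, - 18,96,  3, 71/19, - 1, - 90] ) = [ - 90, - 78, - 42, - 18, - 7.77, - 1,  13/5, 3, 71/19,4,  4.15, 18, 21, 28,28,33, 74,91,96]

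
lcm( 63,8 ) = 504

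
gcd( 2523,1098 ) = 3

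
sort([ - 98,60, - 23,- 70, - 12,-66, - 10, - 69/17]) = [ - 98, - 70,-66,-23 , - 12, - 10, - 69/17,60]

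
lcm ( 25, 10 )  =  50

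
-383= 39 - 422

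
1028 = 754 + 274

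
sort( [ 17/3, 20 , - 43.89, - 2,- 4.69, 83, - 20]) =[ - 43.89,  -  20, - 4.69, - 2,  17/3,20, 83 ] 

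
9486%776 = 174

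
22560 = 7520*3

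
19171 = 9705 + 9466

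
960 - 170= 790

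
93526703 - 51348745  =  42177958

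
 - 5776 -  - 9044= 3268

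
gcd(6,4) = 2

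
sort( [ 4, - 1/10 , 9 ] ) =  [ - 1/10, 4,  9 ]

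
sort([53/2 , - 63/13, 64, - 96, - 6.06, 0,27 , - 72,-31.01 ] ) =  [-96,-72, - 31.01, - 6.06, - 63/13,  0 , 53/2, 27,64] 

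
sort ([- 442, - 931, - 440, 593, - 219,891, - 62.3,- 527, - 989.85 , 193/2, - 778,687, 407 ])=[ - 989.85, - 931, - 778, - 527 , - 442, - 440, - 219,-62.3,193/2, 407, 593,  687,891]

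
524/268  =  131/67= 1.96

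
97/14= 97/14 = 6.93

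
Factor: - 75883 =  -75883^1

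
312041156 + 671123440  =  983164596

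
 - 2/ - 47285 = 2/47285  =  0.00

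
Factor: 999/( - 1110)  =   - 9/10  =  - 2^(-1)*3^2*5^( - 1)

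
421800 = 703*600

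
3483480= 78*44660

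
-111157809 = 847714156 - 958871965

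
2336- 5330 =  -2994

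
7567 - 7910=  - 343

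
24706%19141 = 5565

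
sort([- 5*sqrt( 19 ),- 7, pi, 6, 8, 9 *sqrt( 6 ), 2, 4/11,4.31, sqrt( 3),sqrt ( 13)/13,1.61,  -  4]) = [-5*sqrt( 19) , - 7, - 4, sqrt( 13 ) /13, 4/11, 1.61, sqrt( 3), 2, pi, 4.31, 6, 8,9*sqrt(6)]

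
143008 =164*872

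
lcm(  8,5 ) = 40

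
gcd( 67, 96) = 1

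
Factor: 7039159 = 7039159^1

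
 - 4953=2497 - 7450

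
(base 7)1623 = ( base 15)2D9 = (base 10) 654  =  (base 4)22032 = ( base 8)1216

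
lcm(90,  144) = 720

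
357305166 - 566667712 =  - 209362546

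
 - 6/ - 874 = 3/437= 0.01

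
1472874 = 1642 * 897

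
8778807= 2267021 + 6511786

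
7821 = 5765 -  - 2056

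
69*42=2898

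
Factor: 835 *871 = 727285 = 5^1*13^1*67^1 * 167^1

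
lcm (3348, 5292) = 164052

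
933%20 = 13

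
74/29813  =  74/29813 = 0.00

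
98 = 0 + 98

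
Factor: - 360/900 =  - 2^1 *5^(-1) = - 2/5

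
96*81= 7776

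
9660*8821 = 85210860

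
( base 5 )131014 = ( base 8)12016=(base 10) 5134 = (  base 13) 244c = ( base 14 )1C2A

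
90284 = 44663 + 45621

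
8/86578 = 4/43289  =  0.00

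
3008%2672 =336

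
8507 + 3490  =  11997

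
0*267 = 0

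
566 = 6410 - 5844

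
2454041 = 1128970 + 1325071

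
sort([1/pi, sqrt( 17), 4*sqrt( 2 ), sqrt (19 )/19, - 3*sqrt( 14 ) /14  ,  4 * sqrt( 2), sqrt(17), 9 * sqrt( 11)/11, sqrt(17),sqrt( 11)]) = [- 3*sqrt( 14 )/14,sqrt( 19) /19, 1/pi , 9*sqrt( 11)/11, sqrt( 11 ), sqrt (17), sqrt( 17 ), sqrt(17), 4*sqrt( 2), 4*sqrt( 2)] 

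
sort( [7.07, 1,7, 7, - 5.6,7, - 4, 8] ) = [-5.6, - 4, 1,7, 7, 7, 7.07,8]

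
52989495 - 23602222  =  29387273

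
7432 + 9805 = 17237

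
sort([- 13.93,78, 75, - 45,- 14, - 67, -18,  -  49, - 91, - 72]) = [ - 91, - 72,-67, -49, - 45,-18,-14 , - 13.93, 75,78]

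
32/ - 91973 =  - 1 + 91941/91973 = - 0.00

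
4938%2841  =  2097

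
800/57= 800/57 = 14.04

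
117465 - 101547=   15918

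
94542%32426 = 29690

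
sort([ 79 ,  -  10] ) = [-10, 79 ]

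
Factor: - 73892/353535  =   -2^2*3^( - 1)*5^( - 1) *29^1 * 37^( - 1)= - 116/555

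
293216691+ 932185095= 1225401786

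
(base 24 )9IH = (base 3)21201122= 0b1011000000001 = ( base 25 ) 908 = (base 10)5633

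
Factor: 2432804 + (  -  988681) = 353^1*4091^1 = 1444123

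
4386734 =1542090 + 2844644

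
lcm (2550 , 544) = 40800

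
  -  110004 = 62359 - 172363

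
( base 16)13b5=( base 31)57n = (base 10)5045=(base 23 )9c8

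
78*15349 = 1197222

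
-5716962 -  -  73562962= 67846000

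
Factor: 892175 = 5^2*127^1*281^1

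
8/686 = 4/343 = 0.01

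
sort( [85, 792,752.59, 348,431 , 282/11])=[ 282/11,85,348, 431 , 752.59, 792 ] 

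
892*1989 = 1774188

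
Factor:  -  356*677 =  - 241012 = -2^2*89^1*677^1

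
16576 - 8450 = 8126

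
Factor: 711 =3^2 * 79^1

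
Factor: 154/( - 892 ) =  - 2^( - 1)*7^1*11^1*223^(- 1) = - 77/446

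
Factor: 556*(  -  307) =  - 2^2 *139^1*307^1 = - 170692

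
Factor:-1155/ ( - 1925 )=3/5= 3^1*5^(-1)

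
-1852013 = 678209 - 2530222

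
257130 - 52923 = 204207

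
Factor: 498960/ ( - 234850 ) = -2^3*3^4 * 5^( - 1 )*61^(  -  1) = - 648/305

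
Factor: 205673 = 13^2*1217^1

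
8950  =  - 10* ( - 895 )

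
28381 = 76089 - 47708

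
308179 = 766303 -458124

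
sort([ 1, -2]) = [ - 2,  1]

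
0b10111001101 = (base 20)3e5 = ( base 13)8A3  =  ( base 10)1485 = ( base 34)19N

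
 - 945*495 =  - 467775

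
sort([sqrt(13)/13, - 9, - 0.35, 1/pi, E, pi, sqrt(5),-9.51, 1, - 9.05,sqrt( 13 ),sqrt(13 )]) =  [ - 9.51, - 9.05, - 9,-0.35,sqrt(13 )/13 , 1/pi,1, sqrt( 5), E , pi,  sqrt(13),sqrt( 13) ]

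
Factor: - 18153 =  - 3^2*2017^1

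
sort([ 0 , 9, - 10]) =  [ - 10, 0,9]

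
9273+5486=14759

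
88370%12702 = 12158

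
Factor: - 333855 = - 3^3 * 5^1*2473^1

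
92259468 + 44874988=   137134456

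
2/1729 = 2/1729 = 0.00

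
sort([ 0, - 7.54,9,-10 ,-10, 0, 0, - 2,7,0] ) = [-10  ,-10, - 7.54, - 2, 0, 0,0,0,7,9]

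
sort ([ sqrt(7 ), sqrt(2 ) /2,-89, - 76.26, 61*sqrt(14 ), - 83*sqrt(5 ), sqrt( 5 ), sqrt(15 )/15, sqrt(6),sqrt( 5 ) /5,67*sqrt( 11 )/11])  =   [ - 83*sqrt(5 ), - 89, - 76.26,sqrt( 15 )/15,sqrt( 5)/5, sqrt(2)/2, sqrt(5),sqrt(6) , sqrt(7), 67*  sqrt(11) /11,61*sqrt(14 )]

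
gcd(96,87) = 3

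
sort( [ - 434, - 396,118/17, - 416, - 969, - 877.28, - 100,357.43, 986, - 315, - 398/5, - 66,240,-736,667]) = [ - 969, - 877.28, - 736,-434, - 416, - 396, - 315, - 100,  -  398/5, - 66 , 118/17,240,357.43, 667,986]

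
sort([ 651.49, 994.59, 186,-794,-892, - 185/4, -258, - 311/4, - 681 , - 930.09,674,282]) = [ - 930.09, - 892, -794 , - 681, - 258,-311/4, - 185/4,186  ,  282,651.49,674,994.59]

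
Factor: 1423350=2^1*3^2*5^2*3163^1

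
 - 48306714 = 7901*( - 6114)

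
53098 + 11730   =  64828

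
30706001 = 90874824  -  60168823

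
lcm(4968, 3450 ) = 124200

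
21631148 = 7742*2794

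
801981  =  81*9901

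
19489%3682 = 1079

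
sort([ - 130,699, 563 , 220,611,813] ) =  [ - 130, 220 , 563,611,699, 813 ] 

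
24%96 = 24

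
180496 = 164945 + 15551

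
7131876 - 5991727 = 1140149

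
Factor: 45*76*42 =2^3*3^3 * 5^1*7^1*19^1 =143640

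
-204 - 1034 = -1238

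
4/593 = 4/593  =  0.01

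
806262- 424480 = 381782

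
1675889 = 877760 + 798129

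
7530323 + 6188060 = 13718383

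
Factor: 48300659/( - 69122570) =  - 4390969/6283870   =  -2^(-1)*5^( - 1)*11^3*19^( - 1 )*3299^1*33073^( - 1)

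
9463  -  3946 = 5517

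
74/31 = 74/31 =2.39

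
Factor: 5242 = 2^1 * 2621^1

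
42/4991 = 6/713 = 0.01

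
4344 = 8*543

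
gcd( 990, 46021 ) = 1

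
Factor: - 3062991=-3^1*1020997^1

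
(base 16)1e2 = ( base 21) 11k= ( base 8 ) 742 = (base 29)gi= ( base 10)482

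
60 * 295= 17700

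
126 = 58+68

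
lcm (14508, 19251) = 1001052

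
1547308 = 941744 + 605564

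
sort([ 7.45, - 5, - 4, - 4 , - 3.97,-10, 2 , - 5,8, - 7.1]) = [ - 10, - 7.1, - 5,  -  5, - 4, - 4, - 3.97,2,7.45,8 ]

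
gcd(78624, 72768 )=96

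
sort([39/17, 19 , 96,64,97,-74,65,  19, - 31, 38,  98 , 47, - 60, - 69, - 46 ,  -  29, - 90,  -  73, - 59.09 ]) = [ - 90, - 74, - 73, - 69, - 60, - 59.09, -46,  -  31, - 29,39/17, 19,19,38,  47, 64,65  ,  96 , 97 , 98]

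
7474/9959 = 7474/9959 = 0.75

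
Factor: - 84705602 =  - 2^1*563^1  *75227^1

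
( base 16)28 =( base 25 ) 1F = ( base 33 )17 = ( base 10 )40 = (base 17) 26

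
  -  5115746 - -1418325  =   - 3697421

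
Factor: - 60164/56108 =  - 89/83 = - 83^( - 1)*89^1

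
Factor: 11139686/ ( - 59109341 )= -2^1*73^( - 1) * 101^( - 1)*739^1*7537^1* 8017^( - 1 ) 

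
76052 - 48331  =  27721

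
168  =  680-512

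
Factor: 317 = 317^1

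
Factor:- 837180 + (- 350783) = -1187963 = - 7^1 * 169709^1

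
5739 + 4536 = 10275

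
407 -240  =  167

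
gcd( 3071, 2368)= 37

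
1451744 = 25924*56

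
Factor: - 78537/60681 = - 26179/20227  =  - 47^1*113^( - 1 )*179^( - 1 )* 557^1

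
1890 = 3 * 630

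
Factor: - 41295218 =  - 2^1*547^1*37747^1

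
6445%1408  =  813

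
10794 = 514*21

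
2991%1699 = 1292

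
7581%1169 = 567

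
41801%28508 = 13293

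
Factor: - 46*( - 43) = 1978 = 2^1*23^1*43^1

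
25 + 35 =60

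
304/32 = 9+1/2 = 9.50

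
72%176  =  72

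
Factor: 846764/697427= 2^2*53^( - 1 )*13159^( - 1)*211691^1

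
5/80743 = 5/80743 = 0.00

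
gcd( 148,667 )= 1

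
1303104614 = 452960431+850144183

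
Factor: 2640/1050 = 2^3*5^(  -  1 )*7^(- 1)*11^1  =  88/35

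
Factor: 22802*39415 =898740830  =  2^1*5^1*13^1 * 877^1* 7883^1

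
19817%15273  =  4544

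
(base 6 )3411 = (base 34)NH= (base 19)241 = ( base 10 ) 799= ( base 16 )31F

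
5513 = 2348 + 3165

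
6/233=6/233 = 0.03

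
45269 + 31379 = 76648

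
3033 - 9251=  - 6218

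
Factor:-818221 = -443^1*1847^1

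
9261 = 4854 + 4407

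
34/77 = 34/77 = 0.44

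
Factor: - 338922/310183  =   - 2^1*3^2*19^1 * 313^ ( - 1) = - 342/313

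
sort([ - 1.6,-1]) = [ - 1.6, - 1 ]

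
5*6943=34715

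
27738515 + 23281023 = 51019538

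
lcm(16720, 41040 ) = 451440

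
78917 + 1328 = 80245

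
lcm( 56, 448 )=448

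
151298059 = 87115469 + 64182590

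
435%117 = 84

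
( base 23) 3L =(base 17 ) 55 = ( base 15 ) 60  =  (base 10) 90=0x5A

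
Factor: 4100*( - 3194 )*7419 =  - 97154772600 =- 2^3*3^1*5^2 * 41^1 * 1597^1*2473^1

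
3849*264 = 1016136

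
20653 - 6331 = 14322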